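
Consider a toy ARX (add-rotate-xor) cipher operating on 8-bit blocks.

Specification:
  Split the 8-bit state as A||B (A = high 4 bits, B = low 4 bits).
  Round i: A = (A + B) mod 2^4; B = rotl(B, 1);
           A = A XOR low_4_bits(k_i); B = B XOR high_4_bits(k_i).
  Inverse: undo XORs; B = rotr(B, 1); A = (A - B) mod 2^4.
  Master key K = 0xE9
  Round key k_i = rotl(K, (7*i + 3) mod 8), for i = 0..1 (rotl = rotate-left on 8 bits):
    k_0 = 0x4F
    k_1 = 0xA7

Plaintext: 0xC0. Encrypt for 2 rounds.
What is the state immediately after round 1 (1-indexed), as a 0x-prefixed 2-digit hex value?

s_0 = plaintext = 0xC0
s_1 = Round(s_0, k_0) = 0x34
s_2 = Round(s_1, k_1) = 0x02

0x34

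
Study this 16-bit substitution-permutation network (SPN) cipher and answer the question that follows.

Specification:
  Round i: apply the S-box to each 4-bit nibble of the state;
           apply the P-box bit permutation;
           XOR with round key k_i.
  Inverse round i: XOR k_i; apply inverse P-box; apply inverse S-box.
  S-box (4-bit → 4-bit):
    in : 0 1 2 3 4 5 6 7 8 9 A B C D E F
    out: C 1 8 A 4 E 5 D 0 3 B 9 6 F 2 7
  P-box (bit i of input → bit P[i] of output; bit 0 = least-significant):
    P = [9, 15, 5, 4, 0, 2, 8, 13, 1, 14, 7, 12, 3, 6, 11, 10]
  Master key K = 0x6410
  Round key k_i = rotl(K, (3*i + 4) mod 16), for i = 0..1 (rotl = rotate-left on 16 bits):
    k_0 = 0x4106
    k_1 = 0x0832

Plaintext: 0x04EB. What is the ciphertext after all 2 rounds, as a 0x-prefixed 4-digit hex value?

s_0 = plaintext = 0x04EB
s_1 = Round(s_0, k_0) = 0x4F92
s_2 = Round(s_1, k_1) = 0x40A5

0x40A5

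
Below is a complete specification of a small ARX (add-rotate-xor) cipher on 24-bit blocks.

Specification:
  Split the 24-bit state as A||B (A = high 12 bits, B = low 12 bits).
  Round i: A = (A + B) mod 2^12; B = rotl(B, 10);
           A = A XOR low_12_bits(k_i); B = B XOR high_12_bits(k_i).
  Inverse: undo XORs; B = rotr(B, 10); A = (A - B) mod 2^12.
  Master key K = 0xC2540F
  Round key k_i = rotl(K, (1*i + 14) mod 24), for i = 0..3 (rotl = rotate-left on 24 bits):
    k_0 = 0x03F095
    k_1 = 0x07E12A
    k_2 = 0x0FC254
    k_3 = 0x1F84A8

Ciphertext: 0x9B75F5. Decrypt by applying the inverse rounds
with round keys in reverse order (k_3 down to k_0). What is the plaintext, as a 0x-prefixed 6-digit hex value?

s_0 = ciphertext = 0x9B75F5
s_1 = InvRound(s_0, k_3) = 0xCEA035
s_2 = InvRound(s_1, k_2) = 0xB9A324
s_3 = InvRound(s_2, k_1) = 0xD48D68
s_4 = InvRound(s_3, k_0) = 0x87E55F

0x87E55F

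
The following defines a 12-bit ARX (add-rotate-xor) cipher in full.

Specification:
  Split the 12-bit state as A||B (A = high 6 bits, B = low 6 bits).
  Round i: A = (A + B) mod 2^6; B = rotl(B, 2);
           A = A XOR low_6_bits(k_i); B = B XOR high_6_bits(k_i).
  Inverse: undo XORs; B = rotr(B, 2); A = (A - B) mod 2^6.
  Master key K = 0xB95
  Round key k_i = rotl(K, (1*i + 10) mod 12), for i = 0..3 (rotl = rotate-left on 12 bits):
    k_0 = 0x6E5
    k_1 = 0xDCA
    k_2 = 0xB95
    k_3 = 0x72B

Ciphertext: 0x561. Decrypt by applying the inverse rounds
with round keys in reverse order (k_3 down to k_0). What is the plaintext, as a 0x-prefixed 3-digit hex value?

s_0 = ciphertext = 0x561
s_1 = InvRound(s_0, k_3) = 0x7DF
s_2 = InvRound(s_1, k_2) = 0xB9C
s_3 = InvRound(s_2, k_1) = 0xABA
s_4 = InvRound(s_3, k_0) = 0xDD8

0xDD8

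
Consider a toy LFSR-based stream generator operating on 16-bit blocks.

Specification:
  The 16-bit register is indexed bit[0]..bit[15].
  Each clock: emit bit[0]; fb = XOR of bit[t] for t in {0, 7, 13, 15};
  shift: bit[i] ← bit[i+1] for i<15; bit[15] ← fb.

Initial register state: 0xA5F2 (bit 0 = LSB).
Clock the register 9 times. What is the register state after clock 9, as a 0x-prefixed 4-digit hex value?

0xB1D2

reg_0 = 0xA5F2
clock 1: out=0, reg = 0xD2F9
clock 2: out=1, reg = 0xE97C
clock 3: out=0, reg = 0x74BE
clock 4: out=0, reg = 0x3A5F
clock 5: out=1, reg = 0x1D2F
clock 6: out=1, reg = 0x8E97
clock 7: out=1, reg = 0xC74B
clock 8: out=1, reg = 0x63A5
clock 9: out=1, reg = 0xB1D2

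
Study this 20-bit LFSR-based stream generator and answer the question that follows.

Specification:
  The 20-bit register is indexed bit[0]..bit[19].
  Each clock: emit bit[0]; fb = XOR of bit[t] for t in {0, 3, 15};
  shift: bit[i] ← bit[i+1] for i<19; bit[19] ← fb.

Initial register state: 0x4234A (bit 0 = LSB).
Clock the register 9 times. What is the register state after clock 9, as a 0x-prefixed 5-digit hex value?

reg_0 = 0x4234A
clock 1: out=0, reg = 0xA11A5
clock 2: out=1, reg = 0xD08D2
clock 3: out=0, reg = 0x68469
clock 4: out=1, reg = 0xB4234
clock 5: out=0, reg = 0x5A11A
clock 6: out=0, reg = 0x2D08D
clock 7: out=1, reg = 0x96846
clock 8: out=0, reg = 0x4B423
clock 9: out=1, reg = 0x25A11

0x25A11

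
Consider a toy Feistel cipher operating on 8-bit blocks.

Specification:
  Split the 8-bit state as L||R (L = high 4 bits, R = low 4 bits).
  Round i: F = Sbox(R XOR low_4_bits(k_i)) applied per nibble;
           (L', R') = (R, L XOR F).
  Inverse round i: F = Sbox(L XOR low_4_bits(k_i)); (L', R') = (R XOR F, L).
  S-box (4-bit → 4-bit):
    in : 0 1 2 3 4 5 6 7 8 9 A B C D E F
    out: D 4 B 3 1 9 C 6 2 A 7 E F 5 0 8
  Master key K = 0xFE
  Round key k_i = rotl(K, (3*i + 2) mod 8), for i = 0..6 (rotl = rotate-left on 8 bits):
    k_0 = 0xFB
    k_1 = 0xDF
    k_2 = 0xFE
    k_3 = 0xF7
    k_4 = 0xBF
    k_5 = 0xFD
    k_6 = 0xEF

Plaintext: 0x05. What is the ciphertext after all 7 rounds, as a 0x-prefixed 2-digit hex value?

0x9C

s_0 = plaintext = 0x05
s_1 = Round(s_0, k_0) = 0x50
s_2 = Round(s_1, k_1) = 0x0D
s_3 = Round(s_2, k_2) = 0xD3
s_4 = Round(s_3, k_3) = 0x3C
s_5 = Round(s_4, k_4) = 0xC0
s_6 = Round(s_5, k_5) = 0x09
s_7 = Round(s_6, k_6) = 0x9C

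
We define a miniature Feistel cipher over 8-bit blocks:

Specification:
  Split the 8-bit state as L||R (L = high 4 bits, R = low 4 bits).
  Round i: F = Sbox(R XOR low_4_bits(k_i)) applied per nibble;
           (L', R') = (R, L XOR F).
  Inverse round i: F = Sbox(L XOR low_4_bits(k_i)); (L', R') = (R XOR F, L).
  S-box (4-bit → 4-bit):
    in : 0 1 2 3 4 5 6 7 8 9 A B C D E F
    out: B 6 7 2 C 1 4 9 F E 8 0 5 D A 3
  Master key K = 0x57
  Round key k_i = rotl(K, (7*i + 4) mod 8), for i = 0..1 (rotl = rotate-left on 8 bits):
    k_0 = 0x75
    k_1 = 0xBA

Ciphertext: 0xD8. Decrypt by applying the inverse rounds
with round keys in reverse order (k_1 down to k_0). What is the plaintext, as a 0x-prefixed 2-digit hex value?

s_0 = ciphertext = 0xD8
s_1 = InvRound(s_0, k_1) = 0x1D
s_2 = InvRound(s_1, k_0) = 0x11

0x11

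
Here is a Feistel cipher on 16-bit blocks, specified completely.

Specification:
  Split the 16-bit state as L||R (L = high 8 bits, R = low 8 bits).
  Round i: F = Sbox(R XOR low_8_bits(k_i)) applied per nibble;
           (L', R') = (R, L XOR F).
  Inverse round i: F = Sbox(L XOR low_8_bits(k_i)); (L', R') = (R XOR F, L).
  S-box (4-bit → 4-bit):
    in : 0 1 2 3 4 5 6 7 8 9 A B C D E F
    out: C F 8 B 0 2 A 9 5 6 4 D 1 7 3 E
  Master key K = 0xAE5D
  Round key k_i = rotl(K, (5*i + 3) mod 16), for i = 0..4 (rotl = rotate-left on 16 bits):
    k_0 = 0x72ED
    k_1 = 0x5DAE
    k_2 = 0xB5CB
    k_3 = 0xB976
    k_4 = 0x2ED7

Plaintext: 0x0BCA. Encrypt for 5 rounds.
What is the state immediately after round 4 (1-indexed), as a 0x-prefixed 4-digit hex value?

0xDE0E

s_0 = plaintext = 0x0BCA
s_1 = Round(s_0, k_0) = 0xCA82
s_2 = Round(s_1, k_1) = 0x824B
s_3 = Round(s_2, k_2) = 0x4BDE
s_4 = Round(s_3, k_3) = 0xDE0E
s_5 = Round(s_4, k_4) = 0x0EA8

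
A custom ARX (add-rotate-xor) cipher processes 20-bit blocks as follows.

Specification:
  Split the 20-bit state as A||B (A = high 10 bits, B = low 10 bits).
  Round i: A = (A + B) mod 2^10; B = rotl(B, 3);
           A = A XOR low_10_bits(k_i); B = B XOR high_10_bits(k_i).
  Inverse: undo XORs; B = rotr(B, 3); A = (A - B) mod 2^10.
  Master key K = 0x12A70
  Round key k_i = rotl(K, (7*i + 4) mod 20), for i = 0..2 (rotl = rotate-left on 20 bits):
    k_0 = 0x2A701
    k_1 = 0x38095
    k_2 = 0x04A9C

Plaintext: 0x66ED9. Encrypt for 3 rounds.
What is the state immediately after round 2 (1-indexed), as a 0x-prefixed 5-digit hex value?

s_0 = plaintext = 0x66ED9
s_1 = Round(s_0, k_0) = 0xDD664
s_2 = Round(s_1, k_1) = 0x533C4
s_3 = Round(s_2, k_2) = 0xE3235

0x533C4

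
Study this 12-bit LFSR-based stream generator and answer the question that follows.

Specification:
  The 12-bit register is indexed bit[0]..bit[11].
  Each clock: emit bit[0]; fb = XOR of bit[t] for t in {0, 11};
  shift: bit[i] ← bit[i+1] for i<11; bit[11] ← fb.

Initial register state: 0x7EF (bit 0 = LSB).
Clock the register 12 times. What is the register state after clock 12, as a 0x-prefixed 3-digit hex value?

reg_0 = 0x7EF
clock 1: out=1, reg = 0xBF7
clock 2: out=1, reg = 0x5FB
clock 3: out=1, reg = 0xAFD
clock 4: out=1, reg = 0x57E
clock 5: out=0, reg = 0x2BF
clock 6: out=1, reg = 0x95F
clock 7: out=1, reg = 0x4AF
clock 8: out=1, reg = 0xA57
clock 9: out=1, reg = 0x52B
clock 10: out=1, reg = 0xA95
clock 11: out=1, reg = 0x54A
clock 12: out=0, reg = 0x2A5

0x2A5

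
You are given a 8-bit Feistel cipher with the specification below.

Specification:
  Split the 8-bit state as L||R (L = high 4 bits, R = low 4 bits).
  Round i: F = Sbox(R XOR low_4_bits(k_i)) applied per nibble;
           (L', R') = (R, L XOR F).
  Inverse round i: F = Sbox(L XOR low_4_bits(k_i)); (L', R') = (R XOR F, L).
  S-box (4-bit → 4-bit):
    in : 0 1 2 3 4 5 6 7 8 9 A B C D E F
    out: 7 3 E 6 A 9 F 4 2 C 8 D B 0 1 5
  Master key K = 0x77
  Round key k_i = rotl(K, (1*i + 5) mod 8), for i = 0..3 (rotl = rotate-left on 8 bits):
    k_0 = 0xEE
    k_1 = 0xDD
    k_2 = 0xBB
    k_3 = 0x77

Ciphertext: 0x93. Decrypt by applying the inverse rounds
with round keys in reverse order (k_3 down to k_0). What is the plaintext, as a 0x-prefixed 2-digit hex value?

s_0 = ciphertext = 0x93
s_1 = InvRound(s_0, k_3) = 0x29
s_2 = InvRound(s_1, k_2) = 0x52
s_3 = InvRound(s_2, k_1) = 0x05
s_4 = InvRound(s_3, k_0) = 0x40

0x40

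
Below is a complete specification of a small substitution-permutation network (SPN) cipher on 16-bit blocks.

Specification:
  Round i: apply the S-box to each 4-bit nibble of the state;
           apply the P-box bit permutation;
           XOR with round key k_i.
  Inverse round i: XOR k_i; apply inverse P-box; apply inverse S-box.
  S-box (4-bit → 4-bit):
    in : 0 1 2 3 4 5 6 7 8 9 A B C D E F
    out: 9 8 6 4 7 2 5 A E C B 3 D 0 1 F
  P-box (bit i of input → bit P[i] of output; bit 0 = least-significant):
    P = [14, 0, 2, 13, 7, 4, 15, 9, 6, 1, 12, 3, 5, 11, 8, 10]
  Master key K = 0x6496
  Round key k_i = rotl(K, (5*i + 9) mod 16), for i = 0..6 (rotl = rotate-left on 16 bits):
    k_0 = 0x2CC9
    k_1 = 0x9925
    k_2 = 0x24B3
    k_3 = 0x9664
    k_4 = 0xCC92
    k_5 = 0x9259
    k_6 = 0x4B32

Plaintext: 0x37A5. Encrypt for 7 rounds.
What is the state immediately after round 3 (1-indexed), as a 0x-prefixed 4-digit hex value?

s_0 = plaintext = 0x37A5
s_1 = Round(s_0, k_0) = 0x2F52
s_2 = Round(s_1, k_1) = 0x807A
s_3 = Round(s_2, k_2) = 0x4BEA
s_4 = Round(s_3, k_3) = 0xFF87
s_5 = Round(s_4, k_4) = 0x73E9
s_6 = Round(s_5, k_5) = 0xAEDD
s_7 = Round(s_6, k_6) = 0x4752

0x4BEA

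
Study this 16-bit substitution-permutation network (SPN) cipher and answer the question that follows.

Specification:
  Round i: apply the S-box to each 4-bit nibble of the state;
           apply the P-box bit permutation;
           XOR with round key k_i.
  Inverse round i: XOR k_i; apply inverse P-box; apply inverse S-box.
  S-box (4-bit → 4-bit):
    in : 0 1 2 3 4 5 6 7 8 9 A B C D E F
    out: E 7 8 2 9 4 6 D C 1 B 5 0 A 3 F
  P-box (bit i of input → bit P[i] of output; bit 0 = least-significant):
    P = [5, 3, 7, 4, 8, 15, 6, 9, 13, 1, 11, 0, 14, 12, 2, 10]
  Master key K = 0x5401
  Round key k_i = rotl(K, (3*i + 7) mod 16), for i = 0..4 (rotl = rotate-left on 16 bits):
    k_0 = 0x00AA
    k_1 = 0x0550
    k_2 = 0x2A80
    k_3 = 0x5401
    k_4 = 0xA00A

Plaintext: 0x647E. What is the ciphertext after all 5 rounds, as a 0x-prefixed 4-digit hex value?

0x1CBC

s_0 = plaintext = 0x647E
s_1 = Round(s_0, k_0) = 0x33C7
s_2 = Round(s_1, k_1) = 0x15E2
s_3 = Round(s_2, k_2) = 0xF394
s_4 = Round(s_3, k_3) = 0x0137
s_5 = Round(s_4, k_4) = 0x1CBC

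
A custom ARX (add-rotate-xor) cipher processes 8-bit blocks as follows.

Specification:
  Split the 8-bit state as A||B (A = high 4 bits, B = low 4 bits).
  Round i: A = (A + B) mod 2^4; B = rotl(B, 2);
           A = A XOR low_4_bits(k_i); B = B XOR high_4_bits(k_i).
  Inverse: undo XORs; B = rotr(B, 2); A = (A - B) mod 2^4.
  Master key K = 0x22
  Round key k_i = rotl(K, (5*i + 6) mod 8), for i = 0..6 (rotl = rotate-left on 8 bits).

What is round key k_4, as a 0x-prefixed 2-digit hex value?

K = 0x22
k_0 = rotl(K, (5*0+6) mod 8) = rotl(K, 6) = 0x88
k_1 = rotl(K, (5*1+6) mod 8) = rotl(K, 3) = 0x11
k_2 = rotl(K, (5*2+6) mod 8) = rotl(K, 0) = 0x22
k_3 = rotl(K, (5*3+6) mod 8) = rotl(K, 5) = 0x44
k_4 = rotl(K, (5*4+6) mod 8) = rotl(K, 2) = 0x88

0x88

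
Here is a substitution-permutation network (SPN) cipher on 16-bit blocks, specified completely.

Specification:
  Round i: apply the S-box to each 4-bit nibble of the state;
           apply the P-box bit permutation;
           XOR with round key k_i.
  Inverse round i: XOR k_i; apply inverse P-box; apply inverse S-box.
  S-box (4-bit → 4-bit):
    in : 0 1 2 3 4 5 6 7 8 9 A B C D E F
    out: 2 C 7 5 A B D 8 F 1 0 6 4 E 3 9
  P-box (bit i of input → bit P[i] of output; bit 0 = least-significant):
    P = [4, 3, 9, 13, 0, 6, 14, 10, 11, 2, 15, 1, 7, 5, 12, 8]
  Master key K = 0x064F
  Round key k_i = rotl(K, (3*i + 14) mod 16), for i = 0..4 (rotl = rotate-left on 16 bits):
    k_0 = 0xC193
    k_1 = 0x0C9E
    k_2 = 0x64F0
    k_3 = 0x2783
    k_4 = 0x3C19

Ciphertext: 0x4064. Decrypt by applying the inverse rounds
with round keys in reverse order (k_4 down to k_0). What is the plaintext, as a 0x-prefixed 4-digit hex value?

s_0 = ciphertext = 0x4064
s_1 = InvRound(s_0, k_4) = 0xBE85
s_2 = InvRound(s_1, k_3) = 0x18AA
s_3 = InvRound(s_2, k_2) = 0xCFD5
s_4 = InvRound(s_3, k_1) = 0x712B
s_5 = InvRound(s_4, k_0) = 0x2CA5

0x2CA5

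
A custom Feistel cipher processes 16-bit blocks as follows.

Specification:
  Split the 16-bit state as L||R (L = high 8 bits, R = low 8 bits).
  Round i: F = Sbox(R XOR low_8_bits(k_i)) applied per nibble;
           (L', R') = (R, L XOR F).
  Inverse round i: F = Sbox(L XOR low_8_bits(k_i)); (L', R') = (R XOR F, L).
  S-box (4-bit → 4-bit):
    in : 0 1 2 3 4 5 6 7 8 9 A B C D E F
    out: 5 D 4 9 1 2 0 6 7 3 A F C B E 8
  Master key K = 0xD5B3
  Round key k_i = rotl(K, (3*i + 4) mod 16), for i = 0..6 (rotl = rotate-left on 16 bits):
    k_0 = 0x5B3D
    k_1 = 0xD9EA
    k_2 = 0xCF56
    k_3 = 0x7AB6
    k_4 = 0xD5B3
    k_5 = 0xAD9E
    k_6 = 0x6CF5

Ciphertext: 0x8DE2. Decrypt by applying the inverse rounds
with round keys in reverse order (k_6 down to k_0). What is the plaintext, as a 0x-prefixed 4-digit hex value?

0x628B

s_0 = ciphertext = 0x8DE2
s_1 = InvRound(s_0, k_6) = 0x858D
s_2 = InvRound(s_1, k_5) = 0x5285
s_3 = InvRound(s_2, k_4) = 0x6852
s_4 = InvRound(s_3, k_3) = 0xEC68
s_5 = InvRound(s_4, k_2) = 0x92EC
s_6 = InvRound(s_5, k_1) = 0x8B92
s_7 = InvRound(s_6, k_0) = 0x628B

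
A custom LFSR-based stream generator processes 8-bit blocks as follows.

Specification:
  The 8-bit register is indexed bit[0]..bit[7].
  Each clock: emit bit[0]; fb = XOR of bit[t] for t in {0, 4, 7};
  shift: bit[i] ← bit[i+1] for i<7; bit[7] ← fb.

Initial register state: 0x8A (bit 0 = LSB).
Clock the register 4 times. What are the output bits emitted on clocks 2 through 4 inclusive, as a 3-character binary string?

101

reg_0 = 0x8A
clock 1: out=0, reg = 0xC5
clock 2: out=1, reg = 0x62
clock 3: out=0, reg = 0x31
clock 4: out=1, reg = 0x18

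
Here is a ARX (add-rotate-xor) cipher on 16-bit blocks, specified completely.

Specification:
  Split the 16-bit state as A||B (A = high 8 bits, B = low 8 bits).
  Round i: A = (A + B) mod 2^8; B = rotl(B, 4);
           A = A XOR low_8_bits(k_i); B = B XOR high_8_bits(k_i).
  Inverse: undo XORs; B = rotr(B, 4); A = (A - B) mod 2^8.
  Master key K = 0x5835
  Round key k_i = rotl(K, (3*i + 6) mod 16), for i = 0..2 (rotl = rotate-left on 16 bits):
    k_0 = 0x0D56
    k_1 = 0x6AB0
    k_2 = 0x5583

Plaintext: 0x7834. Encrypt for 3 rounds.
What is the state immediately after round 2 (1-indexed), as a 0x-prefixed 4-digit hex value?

0xF88E

s_0 = plaintext = 0x7834
s_1 = Round(s_0, k_0) = 0xFA4E
s_2 = Round(s_1, k_1) = 0xF88E
s_3 = Round(s_2, k_2) = 0x05BD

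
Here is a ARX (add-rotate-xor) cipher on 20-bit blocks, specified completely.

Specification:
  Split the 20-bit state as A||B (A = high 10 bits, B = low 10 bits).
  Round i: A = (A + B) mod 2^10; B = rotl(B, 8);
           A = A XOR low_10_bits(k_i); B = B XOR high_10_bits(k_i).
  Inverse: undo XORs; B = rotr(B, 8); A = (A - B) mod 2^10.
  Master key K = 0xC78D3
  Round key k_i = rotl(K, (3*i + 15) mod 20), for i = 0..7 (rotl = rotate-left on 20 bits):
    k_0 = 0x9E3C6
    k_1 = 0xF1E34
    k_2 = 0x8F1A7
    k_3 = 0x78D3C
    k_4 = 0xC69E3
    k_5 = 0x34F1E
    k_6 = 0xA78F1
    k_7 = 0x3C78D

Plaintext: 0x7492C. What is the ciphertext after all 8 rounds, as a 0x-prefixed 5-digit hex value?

0x2E194

s_0 = plaintext = 0x7492C
s_1 = Round(s_0, k_0) = 0x4E233
s_2 = Round(s_1, k_1) = 0x57C4B
s_3 = Round(s_2, k_2) = 0x0352E
s_4 = Round(s_3, k_3) = 0x01FA8
s_5 = Round(s_4, k_4) = 0x933F0
s_6 = Round(s_5, k_5) = 0x4882F
s_7 = Round(s_6, k_6) = 0x68195
s_8 = Round(s_7, k_7) = 0x2E194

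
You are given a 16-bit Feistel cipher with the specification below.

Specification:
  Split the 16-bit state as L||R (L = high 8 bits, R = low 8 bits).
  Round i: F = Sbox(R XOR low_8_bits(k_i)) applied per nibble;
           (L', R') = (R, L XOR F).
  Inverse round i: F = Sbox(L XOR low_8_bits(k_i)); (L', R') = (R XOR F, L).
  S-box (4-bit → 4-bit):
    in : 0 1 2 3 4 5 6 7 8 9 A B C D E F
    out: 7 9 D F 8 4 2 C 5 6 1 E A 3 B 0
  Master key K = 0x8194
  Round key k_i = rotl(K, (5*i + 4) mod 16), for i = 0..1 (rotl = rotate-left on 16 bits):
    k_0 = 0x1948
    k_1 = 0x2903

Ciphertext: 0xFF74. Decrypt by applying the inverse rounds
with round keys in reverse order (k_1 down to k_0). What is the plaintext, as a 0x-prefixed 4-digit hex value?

s_0 = ciphertext = 0xFF74
s_1 = InvRound(s_0, k_1) = 0x7EFF
s_2 = InvRound(s_1, k_0) = 0x0D7E

0x0D7E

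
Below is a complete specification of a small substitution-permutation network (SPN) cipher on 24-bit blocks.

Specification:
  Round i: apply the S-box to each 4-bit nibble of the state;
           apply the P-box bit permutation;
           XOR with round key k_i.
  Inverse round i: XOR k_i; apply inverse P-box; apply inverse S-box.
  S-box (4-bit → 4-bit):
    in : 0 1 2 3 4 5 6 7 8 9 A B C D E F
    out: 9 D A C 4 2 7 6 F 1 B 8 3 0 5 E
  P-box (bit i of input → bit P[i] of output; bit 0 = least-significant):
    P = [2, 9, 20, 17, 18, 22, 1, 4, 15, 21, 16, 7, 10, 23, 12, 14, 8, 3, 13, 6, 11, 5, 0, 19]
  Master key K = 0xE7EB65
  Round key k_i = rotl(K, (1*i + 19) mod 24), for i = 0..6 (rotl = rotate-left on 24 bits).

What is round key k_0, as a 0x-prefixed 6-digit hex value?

0x2F3F5B

K = 0xE7EB65
k_0 = rotl(K, (1*0+19) mod 24) = rotl(K, 19) = 0x2F3F5B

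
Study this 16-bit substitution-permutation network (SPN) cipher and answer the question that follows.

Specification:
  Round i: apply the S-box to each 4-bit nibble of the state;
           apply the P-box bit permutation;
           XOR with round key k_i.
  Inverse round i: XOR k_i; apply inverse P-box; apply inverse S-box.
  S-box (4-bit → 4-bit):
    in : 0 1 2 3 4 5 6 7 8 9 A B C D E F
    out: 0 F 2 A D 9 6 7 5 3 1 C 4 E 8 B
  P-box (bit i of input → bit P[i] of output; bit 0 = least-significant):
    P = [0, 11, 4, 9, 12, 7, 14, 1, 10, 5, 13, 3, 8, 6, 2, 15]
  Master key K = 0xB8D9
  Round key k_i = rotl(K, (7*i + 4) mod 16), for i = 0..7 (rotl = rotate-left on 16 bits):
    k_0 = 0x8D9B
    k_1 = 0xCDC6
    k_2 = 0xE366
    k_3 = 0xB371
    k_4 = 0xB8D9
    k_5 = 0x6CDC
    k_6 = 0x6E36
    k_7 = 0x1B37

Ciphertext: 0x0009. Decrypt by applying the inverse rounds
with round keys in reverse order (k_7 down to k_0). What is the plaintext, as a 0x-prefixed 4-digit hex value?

s_0 = ciphertext = 0x0009
s_1 = InvRound(s_0, k_7) = 0x835D
s_2 = InvRound(s_1, k_6) = 0xF1B9
s_3 = InvRound(s_2, k_5) = 0x19A9
s_4 = InvRound(s_3, k_4) = 0xF60C
s_5 = InvRound(s_4, k_3) = 0x7FC8
s_6 = InvRound(s_5, k_2) = 0xBFF2
s_7 = InvRound(s_6, k_1) = 0xC68B
s_8 = InvRound(s_7, k_0) = 0xA0CD

0xA0CD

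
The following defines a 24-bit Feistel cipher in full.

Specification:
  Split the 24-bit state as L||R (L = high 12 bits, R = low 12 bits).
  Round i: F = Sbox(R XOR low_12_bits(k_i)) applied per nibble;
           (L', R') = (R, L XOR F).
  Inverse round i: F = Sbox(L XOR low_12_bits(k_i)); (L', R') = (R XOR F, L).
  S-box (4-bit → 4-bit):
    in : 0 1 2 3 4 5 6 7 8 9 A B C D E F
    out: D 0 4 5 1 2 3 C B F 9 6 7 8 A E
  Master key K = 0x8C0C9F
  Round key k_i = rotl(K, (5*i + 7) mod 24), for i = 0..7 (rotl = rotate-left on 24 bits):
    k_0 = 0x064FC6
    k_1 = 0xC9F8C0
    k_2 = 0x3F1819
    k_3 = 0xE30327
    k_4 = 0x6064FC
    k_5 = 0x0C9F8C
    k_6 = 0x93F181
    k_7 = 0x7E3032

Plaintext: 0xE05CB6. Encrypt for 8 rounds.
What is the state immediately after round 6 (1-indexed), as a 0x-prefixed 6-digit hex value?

0x88FEF2

s_0 = plaintext = 0xE05CB6
s_1 = Round(s_0, k_0) = 0xCB6BC8
s_2 = Round(s_1, k_1) = 0xBC896D
s_3 = Round(s_2, k_2) = 0x96DB09
s_4 = Round(s_3, k_3) = 0xB09227
s_5 = Round(s_4, k_4) = 0x22788F
s_6 = Round(s_5, k_5) = 0x88FEF2
s_7 = Round(s_6, k_6) = 0xEF264A
s_8 = Round(s_7, k_7) = 0x64AD39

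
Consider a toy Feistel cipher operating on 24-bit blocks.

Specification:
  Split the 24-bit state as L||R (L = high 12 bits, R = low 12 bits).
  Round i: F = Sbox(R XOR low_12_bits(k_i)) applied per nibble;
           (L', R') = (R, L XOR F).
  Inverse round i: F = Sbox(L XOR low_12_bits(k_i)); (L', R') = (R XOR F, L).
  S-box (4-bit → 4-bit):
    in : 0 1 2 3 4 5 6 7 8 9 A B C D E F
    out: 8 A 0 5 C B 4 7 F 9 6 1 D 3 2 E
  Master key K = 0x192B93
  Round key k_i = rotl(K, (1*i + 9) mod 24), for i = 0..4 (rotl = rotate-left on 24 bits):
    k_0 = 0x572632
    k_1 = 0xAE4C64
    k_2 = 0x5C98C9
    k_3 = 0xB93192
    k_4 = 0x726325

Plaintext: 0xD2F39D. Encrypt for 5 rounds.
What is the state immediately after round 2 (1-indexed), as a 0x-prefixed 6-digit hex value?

s_0 = plaintext = 0xD2F39D
s_1 = Round(s_0, k_0) = 0x39D641
s_2 = Round(s_1, k_1) = 0x641596
s_3 = Round(s_2, k_2) = 0x5965FF
s_4 = Round(s_3, k_3) = 0x5FF9D5
s_5 = Round(s_4, k_4) = 0x9D5317

0x641596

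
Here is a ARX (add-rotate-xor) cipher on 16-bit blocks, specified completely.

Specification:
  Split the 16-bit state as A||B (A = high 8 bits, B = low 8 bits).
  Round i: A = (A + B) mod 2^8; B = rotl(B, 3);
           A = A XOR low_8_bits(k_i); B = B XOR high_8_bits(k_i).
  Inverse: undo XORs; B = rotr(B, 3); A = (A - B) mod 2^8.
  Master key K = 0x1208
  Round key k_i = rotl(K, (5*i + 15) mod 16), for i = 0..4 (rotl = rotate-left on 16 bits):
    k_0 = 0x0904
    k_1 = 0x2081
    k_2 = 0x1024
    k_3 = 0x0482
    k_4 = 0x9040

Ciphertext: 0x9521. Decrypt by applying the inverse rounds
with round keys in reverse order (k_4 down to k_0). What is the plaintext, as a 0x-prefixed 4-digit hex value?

s_0 = ciphertext = 0x9521
s_1 = InvRound(s_0, k_4) = 0x9F36
s_2 = InvRound(s_1, k_3) = 0xD746
s_3 = InvRound(s_2, k_2) = 0x29CA
s_4 = InvRound(s_3, k_1) = 0x4B5D
s_5 = InvRound(s_4, k_0) = 0xC58A

0xC58A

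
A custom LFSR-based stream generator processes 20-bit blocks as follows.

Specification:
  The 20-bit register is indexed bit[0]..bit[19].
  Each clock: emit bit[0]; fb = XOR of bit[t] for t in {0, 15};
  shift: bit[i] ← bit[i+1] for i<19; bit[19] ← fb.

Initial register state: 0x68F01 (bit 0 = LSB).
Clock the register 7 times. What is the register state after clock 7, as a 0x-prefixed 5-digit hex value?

0x18D1E

reg_0 = 0x68F01
clock 1: out=1, reg = 0x34780
clock 2: out=0, reg = 0x1A3C0
clock 3: out=0, reg = 0x8D1E0
clock 4: out=0, reg = 0xC68F0
clock 5: out=0, reg = 0x63478
clock 6: out=0, reg = 0x31A3C
clock 7: out=0, reg = 0x18D1E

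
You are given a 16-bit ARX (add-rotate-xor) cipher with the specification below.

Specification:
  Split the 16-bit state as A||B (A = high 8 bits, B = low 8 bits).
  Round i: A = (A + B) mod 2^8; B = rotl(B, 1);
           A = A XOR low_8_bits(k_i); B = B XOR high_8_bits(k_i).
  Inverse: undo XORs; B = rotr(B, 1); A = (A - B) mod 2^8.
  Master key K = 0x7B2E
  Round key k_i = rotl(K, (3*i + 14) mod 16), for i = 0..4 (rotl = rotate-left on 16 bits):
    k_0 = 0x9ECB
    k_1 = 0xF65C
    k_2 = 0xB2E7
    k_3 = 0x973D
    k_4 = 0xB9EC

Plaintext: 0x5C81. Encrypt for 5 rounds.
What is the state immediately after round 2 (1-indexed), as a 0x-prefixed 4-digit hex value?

0xEFCD

s_0 = plaintext = 0x5C81
s_1 = Round(s_0, k_0) = 0x169D
s_2 = Round(s_1, k_1) = 0xEFCD
s_3 = Round(s_2, k_2) = 0x5B29
s_4 = Round(s_3, k_3) = 0xB9C5
s_5 = Round(s_4, k_4) = 0x9232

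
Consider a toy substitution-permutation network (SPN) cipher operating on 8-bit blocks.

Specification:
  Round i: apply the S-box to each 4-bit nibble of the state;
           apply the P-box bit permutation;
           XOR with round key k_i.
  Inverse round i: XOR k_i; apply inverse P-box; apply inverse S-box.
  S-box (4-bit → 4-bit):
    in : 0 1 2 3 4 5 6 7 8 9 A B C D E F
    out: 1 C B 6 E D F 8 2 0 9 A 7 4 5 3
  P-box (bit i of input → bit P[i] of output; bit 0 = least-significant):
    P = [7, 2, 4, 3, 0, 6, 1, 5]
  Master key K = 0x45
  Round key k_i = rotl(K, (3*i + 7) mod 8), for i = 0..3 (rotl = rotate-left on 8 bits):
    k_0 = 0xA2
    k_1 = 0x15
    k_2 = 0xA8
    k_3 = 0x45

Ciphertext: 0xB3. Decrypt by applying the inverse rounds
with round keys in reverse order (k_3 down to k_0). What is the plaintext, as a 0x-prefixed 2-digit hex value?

0x75

s_0 = ciphertext = 0xB3
s_1 = InvRound(s_0, k_3) = 0x4C
s_2 = InvRound(s_1, k_2) = 0xBF
s_3 = InvRound(s_2, k_1) = 0x1A
s_4 = InvRound(s_3, k_0) = 0x75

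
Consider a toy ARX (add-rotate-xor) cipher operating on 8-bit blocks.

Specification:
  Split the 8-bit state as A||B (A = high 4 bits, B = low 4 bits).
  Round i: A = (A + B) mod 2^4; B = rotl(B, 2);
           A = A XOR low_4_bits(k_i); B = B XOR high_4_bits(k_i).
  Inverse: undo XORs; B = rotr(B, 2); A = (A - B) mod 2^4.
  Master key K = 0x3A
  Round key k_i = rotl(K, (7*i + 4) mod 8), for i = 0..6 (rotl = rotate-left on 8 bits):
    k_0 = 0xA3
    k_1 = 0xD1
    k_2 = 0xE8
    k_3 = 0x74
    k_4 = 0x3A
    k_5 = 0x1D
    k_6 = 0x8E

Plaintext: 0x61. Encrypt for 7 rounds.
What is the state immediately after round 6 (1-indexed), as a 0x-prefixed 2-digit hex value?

s_0 = plaintext = 0x61
s_1 = Round(s_0, k_0) = 0x4E
s_2 = Round(s_1, k_1) = 0x36
s_3 = Round(s_2, k_2) = 0x17
s_4 = Round(s_3, k_3) = 0xCA
s_5 = Round(s_4, k_4) = 0xC9
s_6 = Round(s_5, k_5) = 0x87
s_7 = Round(s_6, k_6) = 0x15

0x87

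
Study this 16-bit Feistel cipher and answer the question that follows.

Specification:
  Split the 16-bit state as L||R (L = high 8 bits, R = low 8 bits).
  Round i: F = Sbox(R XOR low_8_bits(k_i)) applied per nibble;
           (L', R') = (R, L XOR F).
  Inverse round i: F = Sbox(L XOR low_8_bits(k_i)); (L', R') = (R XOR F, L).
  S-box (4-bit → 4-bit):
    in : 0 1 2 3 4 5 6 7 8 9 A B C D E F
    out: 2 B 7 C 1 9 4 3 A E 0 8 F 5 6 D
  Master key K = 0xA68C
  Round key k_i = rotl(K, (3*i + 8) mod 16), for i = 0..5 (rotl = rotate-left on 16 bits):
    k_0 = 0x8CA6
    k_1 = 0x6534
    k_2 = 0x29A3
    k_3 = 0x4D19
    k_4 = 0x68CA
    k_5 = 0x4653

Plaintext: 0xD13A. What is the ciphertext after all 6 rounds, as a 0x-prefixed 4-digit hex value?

0xE69D

s_0 = plaintext = 0xD13A
s_1 = Round(s_0, k_0) = 0x3A3E
s_2 = Round(s_1, k_1) = 0x3E1A
s_3 = Round(s_2, k_2) = 0x1AB0
s_4 = Round(s_3, k_3) = 0xB014
s_5 = Round(s_4, k_4) = 0x14E6
s_6 = Round(s_5, k_5) = 0xE69D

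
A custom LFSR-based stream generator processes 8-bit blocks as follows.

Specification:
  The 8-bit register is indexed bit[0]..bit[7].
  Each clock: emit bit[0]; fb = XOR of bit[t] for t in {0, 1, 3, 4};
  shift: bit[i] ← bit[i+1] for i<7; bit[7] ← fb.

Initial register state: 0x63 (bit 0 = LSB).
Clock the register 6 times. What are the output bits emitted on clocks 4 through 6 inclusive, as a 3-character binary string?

reg_0 = 0x63
clock 1: out=1, reg = 0x31
clock 2: out=1, reg = 0x18
clock 3: out=0, reg = 0x0C
clock 4: out=0, reg = 0x86
clock 5: out=0, reg = 0xC3
clock 6: out=1, reg = 0x61

001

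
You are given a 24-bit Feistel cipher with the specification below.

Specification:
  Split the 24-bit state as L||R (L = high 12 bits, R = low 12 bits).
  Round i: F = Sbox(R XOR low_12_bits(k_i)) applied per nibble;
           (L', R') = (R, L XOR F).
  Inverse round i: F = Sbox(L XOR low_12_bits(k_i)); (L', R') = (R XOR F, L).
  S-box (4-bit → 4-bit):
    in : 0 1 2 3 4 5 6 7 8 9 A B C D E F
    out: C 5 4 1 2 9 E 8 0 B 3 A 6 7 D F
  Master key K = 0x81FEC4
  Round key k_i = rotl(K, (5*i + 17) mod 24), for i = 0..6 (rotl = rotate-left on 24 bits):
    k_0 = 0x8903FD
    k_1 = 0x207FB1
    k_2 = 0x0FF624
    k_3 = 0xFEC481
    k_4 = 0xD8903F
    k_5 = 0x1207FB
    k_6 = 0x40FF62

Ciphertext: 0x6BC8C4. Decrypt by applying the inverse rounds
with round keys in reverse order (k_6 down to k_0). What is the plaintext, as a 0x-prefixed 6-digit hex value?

0xDC2FF2

s_0 = ciphertext = 0x6BC8C4
s_1 = InvRound(s_0, k_6) = 0x3B96BC
s_2 = InvRound(s_1, k_5) = 0x4983B9
s_3 = InvRound(s_2, k_4) = 0x181498
s_4 = InvRound(s_3, k_3) = 0xD54181
s_5 = InvRound(s_4, k_2) = 0xB0DD54
s_6 = InvRound(s_5, k_1) = 0xFF2B0D
s_7 = InvRound(s_6, k_0) = 0xDC2FF2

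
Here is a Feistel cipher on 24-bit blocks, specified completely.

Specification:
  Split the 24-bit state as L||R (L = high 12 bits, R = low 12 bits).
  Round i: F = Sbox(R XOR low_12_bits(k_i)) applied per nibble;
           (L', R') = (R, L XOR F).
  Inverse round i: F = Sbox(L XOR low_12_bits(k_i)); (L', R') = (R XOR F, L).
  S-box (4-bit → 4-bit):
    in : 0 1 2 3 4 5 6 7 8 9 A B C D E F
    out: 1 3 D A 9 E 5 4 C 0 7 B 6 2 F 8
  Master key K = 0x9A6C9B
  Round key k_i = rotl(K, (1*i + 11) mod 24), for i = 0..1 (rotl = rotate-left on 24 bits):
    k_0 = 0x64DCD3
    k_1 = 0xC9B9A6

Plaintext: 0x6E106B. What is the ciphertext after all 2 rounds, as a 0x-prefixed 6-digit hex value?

s_0 = plaintext = 0x6E106B
s_1 = Round(s_0, k_0) = 0x06B05D
s_2 = Round(s_1, k_1) = 0x05D0E0

0x05D0E0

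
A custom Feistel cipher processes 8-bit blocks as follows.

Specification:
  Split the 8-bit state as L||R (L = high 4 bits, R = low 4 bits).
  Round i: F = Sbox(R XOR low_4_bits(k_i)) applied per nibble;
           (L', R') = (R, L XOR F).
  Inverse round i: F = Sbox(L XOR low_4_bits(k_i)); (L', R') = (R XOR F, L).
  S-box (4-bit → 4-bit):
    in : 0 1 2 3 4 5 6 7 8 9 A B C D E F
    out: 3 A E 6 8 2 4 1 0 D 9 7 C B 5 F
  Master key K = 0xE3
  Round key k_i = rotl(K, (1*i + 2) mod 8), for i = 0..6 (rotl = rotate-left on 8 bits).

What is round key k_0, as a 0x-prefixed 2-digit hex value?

0x8F

K = 0xE3
k_0 = rotl(K, (1*0+2) mod 8) = rotl(K, 2) = 0x8F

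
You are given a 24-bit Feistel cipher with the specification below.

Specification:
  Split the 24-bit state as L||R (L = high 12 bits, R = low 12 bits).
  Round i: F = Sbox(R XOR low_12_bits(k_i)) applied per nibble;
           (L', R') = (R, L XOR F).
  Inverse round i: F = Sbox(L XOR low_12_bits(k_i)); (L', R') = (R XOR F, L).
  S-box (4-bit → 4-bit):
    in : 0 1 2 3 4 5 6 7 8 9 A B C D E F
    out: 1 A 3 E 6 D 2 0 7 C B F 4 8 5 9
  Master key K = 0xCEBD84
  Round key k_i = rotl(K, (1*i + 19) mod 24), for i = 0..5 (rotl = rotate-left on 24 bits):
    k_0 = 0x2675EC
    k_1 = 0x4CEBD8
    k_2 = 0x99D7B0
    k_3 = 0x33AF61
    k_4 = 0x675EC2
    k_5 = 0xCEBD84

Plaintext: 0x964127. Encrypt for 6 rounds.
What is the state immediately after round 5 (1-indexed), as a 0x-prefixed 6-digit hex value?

s_0 = plaintext = 0x964127
s_1 = Round(s_0, k_0) = 0x127F2B
s_2 = Round(s_1, k_1) = 0xF2B7B9
s_3 = Round(s_2, k_2) = 0x7B9E37
s_4 = Round(s_3, k_3) = 0xE37D6B
s_5 = Round(s_4, k_4) = 0xD6B08B
s_6 = Round(s_5, k_5) = 0x08B572

0xD6B08B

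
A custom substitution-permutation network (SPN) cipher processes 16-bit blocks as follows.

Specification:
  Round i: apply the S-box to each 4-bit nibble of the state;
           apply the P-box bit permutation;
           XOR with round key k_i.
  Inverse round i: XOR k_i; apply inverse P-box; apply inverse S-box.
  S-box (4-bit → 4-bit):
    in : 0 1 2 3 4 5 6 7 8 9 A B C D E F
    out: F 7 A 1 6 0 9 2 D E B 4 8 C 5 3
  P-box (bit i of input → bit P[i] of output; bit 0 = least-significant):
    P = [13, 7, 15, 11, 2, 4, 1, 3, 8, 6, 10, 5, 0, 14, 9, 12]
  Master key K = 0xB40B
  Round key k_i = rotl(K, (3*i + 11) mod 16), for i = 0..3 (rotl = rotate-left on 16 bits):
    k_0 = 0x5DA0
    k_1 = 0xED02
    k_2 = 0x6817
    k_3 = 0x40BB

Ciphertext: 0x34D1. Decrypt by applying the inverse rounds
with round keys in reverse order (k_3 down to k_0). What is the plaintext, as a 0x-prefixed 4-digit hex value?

0xAF9B

s_0 = ciphertext = 0x34D1
s_1 = InvRound(s_0, k_3) = 0x29D3
s_2 = InvRound(s_1, k_2) = 0x7F37
s_3 = InvRound(s_2, k_1) = 0x8CFB
s_4 = InvRound(s_3, k_0) = 0xAF9B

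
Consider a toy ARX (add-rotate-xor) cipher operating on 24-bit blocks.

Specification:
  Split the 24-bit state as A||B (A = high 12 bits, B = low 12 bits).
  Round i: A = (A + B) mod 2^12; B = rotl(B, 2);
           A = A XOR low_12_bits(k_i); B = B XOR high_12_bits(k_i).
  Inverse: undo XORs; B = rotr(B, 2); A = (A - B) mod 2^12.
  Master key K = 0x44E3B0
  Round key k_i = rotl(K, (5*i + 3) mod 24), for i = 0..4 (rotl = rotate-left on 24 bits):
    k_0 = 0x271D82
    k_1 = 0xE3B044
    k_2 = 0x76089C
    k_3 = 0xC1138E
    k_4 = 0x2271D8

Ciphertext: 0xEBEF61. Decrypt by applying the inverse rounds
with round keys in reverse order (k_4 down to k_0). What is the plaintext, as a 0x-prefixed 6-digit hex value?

0xE23365

s_0 = ciphertext = 0xEBEF61
s_1 = InvRound(s_0, k_4) = 0x415B51
s_2 = InvRound(s_1, k_3) = 0x5CB1D0
s_3 = InvRound(s_2, k_2) = 0xBAB1AC
s_4 = InvRound(s_3, k_1) = 0xC0AFE5
s_5 = InvRound(s_4, k_0) = 0xE23365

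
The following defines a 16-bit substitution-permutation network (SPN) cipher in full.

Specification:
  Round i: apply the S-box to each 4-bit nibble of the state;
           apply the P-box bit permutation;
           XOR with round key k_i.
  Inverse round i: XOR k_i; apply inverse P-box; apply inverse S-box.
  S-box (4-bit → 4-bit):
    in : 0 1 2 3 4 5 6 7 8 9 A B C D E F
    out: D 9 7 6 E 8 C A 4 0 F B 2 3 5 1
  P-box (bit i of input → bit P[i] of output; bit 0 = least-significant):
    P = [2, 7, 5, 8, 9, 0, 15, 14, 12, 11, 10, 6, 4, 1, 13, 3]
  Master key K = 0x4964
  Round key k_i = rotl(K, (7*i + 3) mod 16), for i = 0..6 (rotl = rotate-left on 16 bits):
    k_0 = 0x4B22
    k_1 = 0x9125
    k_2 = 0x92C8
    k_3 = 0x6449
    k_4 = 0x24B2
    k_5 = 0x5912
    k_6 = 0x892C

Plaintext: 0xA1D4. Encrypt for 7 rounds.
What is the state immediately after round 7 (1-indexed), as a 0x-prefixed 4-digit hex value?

s_0 = plaintext = 0xA1D4
s_1 = Round(s_0, k_0) = 0x78D9
s_2 = Round(s_1, k_1) = 0x972E
s_3 = Round(s_2, k_2) = 0x18AD
s_4 = Round(s_3, k_3) = 0xA2D4
s_5 = Round(s_4, k_4) = 0x1B09
s_6 = Round(s_5, k_5) = 0x834A
s_7 = Round(s_6, k_6) = 0x6489

0x6489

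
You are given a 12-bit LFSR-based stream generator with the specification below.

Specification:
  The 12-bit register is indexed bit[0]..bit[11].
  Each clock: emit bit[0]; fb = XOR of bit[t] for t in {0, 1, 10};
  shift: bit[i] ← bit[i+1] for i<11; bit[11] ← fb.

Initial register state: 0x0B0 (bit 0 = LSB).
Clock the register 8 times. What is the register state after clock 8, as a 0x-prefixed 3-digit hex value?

0xC80

reg_0 = 0x0B0
clock 1: out=0, reg = 0x058
clock 2: out=0, reg = 0x02C
clock 3: out=0, reg = 0x016
clock 4: out=0, reg = 0x80B
clock 5: out=1, reg = 0x405
clock 6: out=1, reg = 0x202
clock 7: out=0, reg = 0x901
clock 8: out=1, reg = 0xC80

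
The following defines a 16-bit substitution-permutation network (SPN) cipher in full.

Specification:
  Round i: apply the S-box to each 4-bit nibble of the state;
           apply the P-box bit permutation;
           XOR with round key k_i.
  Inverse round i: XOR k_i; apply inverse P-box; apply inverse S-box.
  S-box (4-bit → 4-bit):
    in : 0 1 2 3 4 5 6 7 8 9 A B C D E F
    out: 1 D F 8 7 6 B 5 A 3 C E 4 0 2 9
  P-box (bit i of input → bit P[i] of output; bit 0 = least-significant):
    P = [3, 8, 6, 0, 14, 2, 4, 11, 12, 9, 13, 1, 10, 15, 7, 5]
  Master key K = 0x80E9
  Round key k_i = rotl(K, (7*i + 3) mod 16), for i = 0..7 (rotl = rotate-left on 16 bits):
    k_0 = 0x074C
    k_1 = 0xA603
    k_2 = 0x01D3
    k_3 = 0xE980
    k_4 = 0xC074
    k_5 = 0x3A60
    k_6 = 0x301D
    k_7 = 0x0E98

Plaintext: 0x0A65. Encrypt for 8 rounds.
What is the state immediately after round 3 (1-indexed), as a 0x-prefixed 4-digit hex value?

s_0 = plaintext = 0x0A65
s_1 = Round(s_0, k_0) = 0x6A0A
s_2 = Round(s_1, k_1) = 0x4260
s_3 = Round(s_2, k_2) = 0xFF5D
s_4 = Round(s_3, k_3) = 0xFDB6
s_5 = Round(s_4, k_4) = 0xCD49
s_6 = Round(s_5, k_5) = 0x7BFC
s_7 = Round(s_6, k_6) = 0x5EDF
s_8 = Round(s_7, k_7) = 0x8C11

0xFF5D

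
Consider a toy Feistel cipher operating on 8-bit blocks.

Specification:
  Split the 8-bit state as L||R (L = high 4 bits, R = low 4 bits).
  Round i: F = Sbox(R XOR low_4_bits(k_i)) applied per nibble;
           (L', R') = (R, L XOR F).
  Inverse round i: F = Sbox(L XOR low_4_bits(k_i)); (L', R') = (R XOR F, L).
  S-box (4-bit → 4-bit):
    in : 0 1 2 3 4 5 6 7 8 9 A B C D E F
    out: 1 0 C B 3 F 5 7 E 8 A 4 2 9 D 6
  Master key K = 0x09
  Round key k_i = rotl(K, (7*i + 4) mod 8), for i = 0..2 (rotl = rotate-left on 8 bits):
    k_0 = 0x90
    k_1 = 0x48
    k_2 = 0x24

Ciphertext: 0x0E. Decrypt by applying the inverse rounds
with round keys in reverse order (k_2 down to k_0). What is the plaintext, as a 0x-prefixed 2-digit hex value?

0xBF

s_0 = ciphertext = 0x0E
s_1 = InvRound(s_0, k_2) = 0xD0
s_2 = InvRound(s_1, k_1) = 0xFD
s_3 = InvRound(s_2, k_0) = 0xBF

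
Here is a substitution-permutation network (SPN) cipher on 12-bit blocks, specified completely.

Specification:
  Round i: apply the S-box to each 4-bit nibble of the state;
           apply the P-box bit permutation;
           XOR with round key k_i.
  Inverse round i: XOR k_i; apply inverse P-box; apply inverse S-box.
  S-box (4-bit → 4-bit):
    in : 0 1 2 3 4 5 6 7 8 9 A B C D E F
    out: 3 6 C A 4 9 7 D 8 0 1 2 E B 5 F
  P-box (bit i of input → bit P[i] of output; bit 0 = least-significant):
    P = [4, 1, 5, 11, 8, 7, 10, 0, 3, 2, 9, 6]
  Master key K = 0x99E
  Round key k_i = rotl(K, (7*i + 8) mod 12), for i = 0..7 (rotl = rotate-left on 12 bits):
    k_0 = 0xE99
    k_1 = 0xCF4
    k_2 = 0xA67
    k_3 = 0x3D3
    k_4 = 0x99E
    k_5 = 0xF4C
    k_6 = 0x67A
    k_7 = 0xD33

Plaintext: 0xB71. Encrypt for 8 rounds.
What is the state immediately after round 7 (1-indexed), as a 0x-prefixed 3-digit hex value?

s_0 = plaintext = 0xB71
s_1 = Round(s_0, k_0) = 0xBBE
s_2 = Round(s_1, k_1) = 0xC40
s_3 = Round(s_2, k_2) = 0xC31
s_4 = Round(s_3, k_3) = 0x134
s_5 = Round(s_4, k_4) = 0xB3B
s_6 = Round(s_5, k_5) = 0xFCB
s_7 = Round(s_6, k_6) = 0x0B5
s_8 = Round(s_7, k_7) = 0x5AF

0x0B5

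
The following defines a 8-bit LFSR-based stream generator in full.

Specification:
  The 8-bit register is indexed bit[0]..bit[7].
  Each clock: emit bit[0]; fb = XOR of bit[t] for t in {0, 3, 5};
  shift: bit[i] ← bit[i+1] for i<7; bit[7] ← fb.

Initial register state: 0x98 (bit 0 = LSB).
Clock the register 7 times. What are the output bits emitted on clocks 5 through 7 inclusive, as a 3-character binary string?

100

reg_0 = 0x98
clock 1: out=0, reg = 0xCC
clock 2: out=0, reg = 0xE6
clock 3: out=0, reg = 0xF3
clock 4: out=1, reg = 0x79
clock 5: out=1, reg = 0xBC
clock 6: out=0, reg = 0x5E
clock 7: out=0, reg = 0xAF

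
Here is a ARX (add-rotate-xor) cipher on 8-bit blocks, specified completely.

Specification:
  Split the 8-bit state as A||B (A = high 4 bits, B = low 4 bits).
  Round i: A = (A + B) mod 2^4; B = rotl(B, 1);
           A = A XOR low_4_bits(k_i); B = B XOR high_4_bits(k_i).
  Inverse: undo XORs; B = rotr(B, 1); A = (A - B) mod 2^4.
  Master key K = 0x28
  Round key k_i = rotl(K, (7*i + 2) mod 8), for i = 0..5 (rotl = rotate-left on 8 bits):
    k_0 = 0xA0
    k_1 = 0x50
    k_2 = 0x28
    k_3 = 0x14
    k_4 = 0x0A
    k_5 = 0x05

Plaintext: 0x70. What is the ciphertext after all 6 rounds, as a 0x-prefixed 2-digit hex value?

s_0 = plaintext = 0x70
s_1 = Round(s_0, k_0) = 0x7A
s_2 = Round(s_1, k_1) = 0x10
s_3 = Round(s_2, k_2) = 0x92
s_4 = Round(s_3, k_3) = 0xF5
s_5 = Round(s_4, k_4) = 0xEA
s_6 = Round(s_5, k_5) = 0xD5

0xD5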